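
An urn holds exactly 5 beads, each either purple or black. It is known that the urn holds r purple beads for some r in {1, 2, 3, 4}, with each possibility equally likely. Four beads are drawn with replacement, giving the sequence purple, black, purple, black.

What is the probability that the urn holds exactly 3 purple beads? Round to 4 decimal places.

For each hypothesis, P(data | H) works out to: P(data | r = 1) = (1/5)(4/5)(1/5)(4/5) = 16/625; P(data | r = 2) = (2/5)(3/5)(2/5)(3/5) = 36/625; P(data | r = 3) = (3/5)(2/5)(3/5)(2/5) = 36/625; P(data | r = 4) = (4/5)(1/5)(4/5)(1/5) = 16/625.
The prior-weighted likelihoods are 1/4 · 16/625 = 4/625, 1/4 · 36/625 = 9/625, 1/4 · 36/625 = 9/625, 1/4 · 16/625 = 4/625; summing to 26/625.
By Bayes' rule, P(r = 3 | data) = (9/625) / (26/625) = 9/26.

0.3462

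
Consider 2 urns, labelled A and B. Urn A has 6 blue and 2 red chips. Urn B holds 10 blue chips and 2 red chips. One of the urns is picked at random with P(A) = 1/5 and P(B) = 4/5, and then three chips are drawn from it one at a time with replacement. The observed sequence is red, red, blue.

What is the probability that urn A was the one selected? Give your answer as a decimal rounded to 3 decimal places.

0.336

Compute the likelihood of the observed sequence for each case: P(data | urn A) = (2/8)(2/8)(6/8) = 0.046875; P(data | urn B) = (2/12)(2/12)(10/12) = 0.023148.
The prior-weighted likelihoods are 1/5 · 0.046875 = 0.009375, 4/5 · 0.023148 = 0.018519; these sum to 0.027894.
Hence P(urn A | data) = (0.009375) / (0.027894) = 0.3361.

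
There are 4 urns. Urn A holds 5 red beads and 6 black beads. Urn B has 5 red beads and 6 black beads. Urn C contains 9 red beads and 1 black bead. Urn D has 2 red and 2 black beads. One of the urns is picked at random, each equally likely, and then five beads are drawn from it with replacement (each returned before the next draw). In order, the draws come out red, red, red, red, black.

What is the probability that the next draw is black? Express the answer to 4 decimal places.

For each hypothesis, P(data | H) works out to: P(data | urn A) = (5/11)(5/11)(5/11)(5/11)(6/11) = 0.023285; P(data | urn B) = (5/11)(5/11)(5/11)(5/11)(6/11) = 0.023285; P(data | urn C) = (9/10)(9/10)(9/10)(9/10)(1/10) = 0.06561; P(data | urn D) = (2/4)(2/4)(2/4)(2/4)(2/4) = 0.03125.
Weighting by the prior gives 1/4 · 0.023285 = 0.0058211, 1/4 · 0.023285 = 0.0058211, 1/4 · 0.06561 = 0.016403, 1/4 · 0.03125 = 0.0078125; these sum to 0.035857.
Dividing through by the total gives posterior P(urn A | data) = 0.16234, P(urn B | data) = 0.16234, P(urn C | data) = 0.45744, P(urn D | data) = 0.21788.
Averaging over the posterior, P(black next | data) = (6/11)(0.16234) + (6/11)(0.16234) + (1/10)(0.45744) + (1/2)(0.21788) = 0.33178.

0.3318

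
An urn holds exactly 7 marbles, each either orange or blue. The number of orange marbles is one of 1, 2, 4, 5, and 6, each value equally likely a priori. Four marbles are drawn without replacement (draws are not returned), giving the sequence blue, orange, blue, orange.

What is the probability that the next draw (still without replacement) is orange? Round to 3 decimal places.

0.579

The likelihood of the observed sequence under each hypothesis: P(data | r = 1) = (6/7)(1/6)(5/5)(0/4) = 0; P(data | r = 2) = (5/7)(2/6)(4/5)(1/4) = 1/21; P(data | r = 4) = (3/7)(4/6)(2/5)(3/4) = 3/35; P(data | r = 5) = (2/7)(5/6)(1/5)(4/4) = 1/21; P(data | r = 6) = (1/7)(6/6)(0/5) = 0.
The prior-weighted likelihoods are 1/5 · 0 = 0, 1/5 · 1/21 = 1/105, 1/5 · 3/35 = 3/175, 1/5 · 1/21 = 1/105, 1/5 · 0 = 0; these sum to 19/525.
Normalising, the posterior is P(r = 1 | data) = 0, P(r = 2 | data) = 5/19, P(r = 4 | data) = 9/19, P(r = 5 | data) = 5/19, P(r = 6 | data) = 0.
Averaging over the posterior, P(orange next | data) = (0)(5/19) + (2/3)(9/19) + (1)(5/19) = 11/19.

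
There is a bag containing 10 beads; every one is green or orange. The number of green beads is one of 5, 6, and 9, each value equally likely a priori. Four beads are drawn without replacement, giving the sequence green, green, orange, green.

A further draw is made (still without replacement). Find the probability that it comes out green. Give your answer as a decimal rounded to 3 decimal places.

Compute the likelihood of the observed sequence for each case: P(data | r = 5) = (5/10)(4/9)(5/8)(3/7) = 0.059524; P(data | r = 6) = (6/10)(5/9)(4/8)(4/7) = 0.095238; P(data | r = 9) = (9/10)(8/9)(1/8)(7/7) = 0.1.
Weighting by the prior gives 1/3 · 0.059524 = 0.019841, 1/3 · 0.095238 = 0.031746, 1/3 · 0.1 = 0.033333; with total 0.084921.
The posterior is then P(r = 5 | data) = 0.23364, P(r = 6 | data) = 0.37383, P(r = 9 | data) = 0.39252.
The predictive probability is P(green next | data) = (1/3)(0.23364) + (1/2)(0.37383) + (1)(0.39252) = 0.65732.

0.657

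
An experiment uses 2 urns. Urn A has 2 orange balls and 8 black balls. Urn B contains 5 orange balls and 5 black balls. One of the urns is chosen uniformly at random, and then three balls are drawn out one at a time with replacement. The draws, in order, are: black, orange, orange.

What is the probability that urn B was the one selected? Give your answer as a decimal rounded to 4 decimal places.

For each hypothesis, P(data | H) works out to: P(data | urn A) = (8/10)(2/10)(2/10) = 0.032; P(data | urn B) = (5/10)(5/10)(5/10) = 0.125.
Multiplying each by its prior: 1/2 · 0.032 = 0.016, 1/2 · 0.125 = 0.0625; these sum to 0.0785.
Hence P(urn B | data) = (0.0625) / (0.0785) = 0.79618.

0.7962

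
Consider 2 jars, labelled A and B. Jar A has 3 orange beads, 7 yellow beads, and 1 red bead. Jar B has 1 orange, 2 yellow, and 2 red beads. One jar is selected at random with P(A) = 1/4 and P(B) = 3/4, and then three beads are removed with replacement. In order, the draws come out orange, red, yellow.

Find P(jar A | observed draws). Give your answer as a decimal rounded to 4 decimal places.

0.1412

For each hypothesis, P(data | H) works out to: P(data | jar A) = (3/11)(1/11)(7/11) = 0.015778; P(data | jar B) = (1/5)(2/5)(2/5) = 0.032.
Weighting by the prior gives 1/4 · 0.015778 = 0.0039444, 3/4 · 0.032 = 0.024; these sum to 0.027944.
So P(jar A | data) = (0.0039444) / (0.027944) = 0.14115.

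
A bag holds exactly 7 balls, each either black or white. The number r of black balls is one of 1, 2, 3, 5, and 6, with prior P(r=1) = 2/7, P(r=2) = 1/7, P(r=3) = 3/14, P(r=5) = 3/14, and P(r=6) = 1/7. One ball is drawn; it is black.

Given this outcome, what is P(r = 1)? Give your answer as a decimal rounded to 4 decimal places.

0.0909

Compute the likelihood of this draw for each case: P(data | r = 1) = (1/7) = 1/7; P(data | r = 2) = (2/7) = 2/7; P(data | r = 3) = (3/7) = 3/7; P(data | r = 5) = (5/7) = 5/7; P(data | r = 6) = (6/7) = 6/7.
Multiplying each by its prior: 2/7 · 1/7 = 2/49, 1/7 · 2/7 = 2/49, 3/14 · 3/7 = 9/98, 3/14 · 5/7 = 15/98, 1/7 · 6/7 = 6/49; summing to 22/49.
By Bayes' rule, P(r = 1 | data) = (2/49) / (22/49) = 1/11.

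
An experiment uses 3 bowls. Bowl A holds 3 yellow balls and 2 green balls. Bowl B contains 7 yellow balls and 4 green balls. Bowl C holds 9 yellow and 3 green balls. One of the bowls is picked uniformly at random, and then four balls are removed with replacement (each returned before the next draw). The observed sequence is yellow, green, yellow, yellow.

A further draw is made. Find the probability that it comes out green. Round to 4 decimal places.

Compute the likelihood of the observed sequence for each case: P(data | bowl A) = (3/5)(2/5)(3/5)(3/5) = 0.0864; P(data | bowl B) = (7/11)(4/11)(7/11)(7/11) = 0.093709; P(data | bowl C) = (9/12)(3/12)(9/12)(9/12) = 0.10547.
Weighting by the prior gives 1/3 · 0.0864 = 0.0288, 1/3 · 0.093709 = 0.031236, 1/3 · 0.10547 = 0.035156; these sum to 0.095193.
Dividing through by the total gives posterior P(bowl A | data) = 0.30254, P(bowl B | data) = 0.32814, P(bowl C | data) = 0.36932.
Averaging over the posterior, P(green next | data) = (2/5)(0.30254) + (4/11)(0.32814) + (1/4)(0.36932) = 0.33267.

0.3327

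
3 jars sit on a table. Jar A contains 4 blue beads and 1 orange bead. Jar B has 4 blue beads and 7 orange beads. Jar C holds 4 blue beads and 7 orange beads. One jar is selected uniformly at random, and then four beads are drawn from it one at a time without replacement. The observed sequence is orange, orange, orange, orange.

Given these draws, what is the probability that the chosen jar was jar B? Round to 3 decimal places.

For each hypothesis, P(data | H) works out to: P(data | jar A) = (1/5)(0/4) = 0; P(data | jar B) = (7/11)(6/10)(5/9)(4/8) = 7/66; P(data | jar C) = (7/11)(6/10)(5/9)(4/8) = 7/66.
Multiplying each by its prior: 1/3 · 0 = 0, 1/3 · 7/66 = 7/198, 1/3 · 7/66 = 7/198; summing to 7/99.
So P(jar B | data) = (7/198) / (7/99) = 1/2.

0.500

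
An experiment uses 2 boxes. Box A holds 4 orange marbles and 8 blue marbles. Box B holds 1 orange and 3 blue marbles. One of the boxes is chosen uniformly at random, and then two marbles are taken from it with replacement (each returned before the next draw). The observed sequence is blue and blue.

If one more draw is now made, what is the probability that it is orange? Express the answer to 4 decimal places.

The likelihood of the observed sequence under each hypothesis: P(data | box A) = (8/12)(8/12) = 4/9; P(data | box B) = (3/4)(3/4) = 9/16.
The prior-weighted likelihoods are 1/2 · 4/9 = 2/9, 1/2 · 9/16 = 9/32; these sum to 145/288.
Normalising, the posterior is P(box A | data) = 0.44138, P(box B | data) = 0.55862.
Averaging over the posterior, P(orange next | data) = (1/3)(0.44138) + (1/4)(0.55862) = 0.28678.

0.2868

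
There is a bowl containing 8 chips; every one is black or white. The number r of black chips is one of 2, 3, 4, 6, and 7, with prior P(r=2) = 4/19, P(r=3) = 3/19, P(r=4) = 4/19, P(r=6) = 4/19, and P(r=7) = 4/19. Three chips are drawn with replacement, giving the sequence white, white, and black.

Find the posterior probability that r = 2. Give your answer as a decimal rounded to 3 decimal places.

0.323

For each hypothesis, P(data | H) works out to: P(data | r = 2) = (6/8)(6/8)(2/8) = 0.14062; P(data | r = 3) = (5/8)(5/8)(3/8) = 0.14648; P(data | r = 4) = (4/8)(4/8)(4/8) = 0.125; P(data | r = 6) = (2/8)(2/8)(6/8) = 0.046875; P(data | r = 7) = (1/8)(1/8)(7/8) = 0.013672.
The prior-weighted likelihoods are 4/19 · 0.14062 = 0.029605, 3/19 · 0.14648 = 0.023129, 4/19 · 0.125 = 0.026316, 4/19 · 0.046875 = 0.0098684, 4/19 · 0.013672 = 0.0028783; summing to 0.091797.
By Bayes' rule, P(r = 2 | data) = (0.029605) / (0.091797) = 0.32251.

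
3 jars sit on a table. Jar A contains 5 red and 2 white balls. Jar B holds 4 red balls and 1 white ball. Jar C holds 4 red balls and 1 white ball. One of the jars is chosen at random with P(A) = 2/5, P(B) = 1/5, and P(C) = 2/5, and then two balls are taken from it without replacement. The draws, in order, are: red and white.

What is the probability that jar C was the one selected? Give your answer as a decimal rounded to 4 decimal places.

For each hypothesis, P(data | H) works out to: P(data | jar A) = (5/7)(2/6) = 5/21; P(data | jar B) = (4/5)(1/4) = 1/5; P(data | jar C) = (4/5)(1/4) = 1/5.
Weighting by the prior gives 2/5 · 5/21 = 2/21, 1/5 · 1/5 = 1/25, 2/5 · 1/5 = 2/25; summing to 113/525.
By Bayes' rule, P(jar C | data) = (2/25) / (113/525) = 42/113.

0.3717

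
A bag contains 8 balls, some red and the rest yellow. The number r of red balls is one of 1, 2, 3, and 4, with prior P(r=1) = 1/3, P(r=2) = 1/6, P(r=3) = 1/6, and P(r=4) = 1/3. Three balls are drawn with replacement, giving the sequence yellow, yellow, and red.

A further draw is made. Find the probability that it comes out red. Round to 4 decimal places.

0.3281

Compute the likelihood of the observed sequence for each case: P(data | r = 1) = (7/8)(7/8)(1/8) = 0.095703; P(data | r = 2) = (6/8)(6/8)(2/8) = 0.14062; P(data | r = 3) = (5/8)(5/8)(3/8) = 0.14648; P(data | r = 4) = (4/8)(4/8)(4/8) = 0.125.
Weighting by the prior gives 1/3 · 0.095703 = 0.031901, 1/6 · 0.14062 = 0.023438, 1/6 · 0.14648 = 0.024414, 1/3 · 0.125 = 0.041667; with total 0.12142.
The posterior is then P(r = 1 | data) = 0.26273, P(r = 2 | data) = 0.19303, P(r = 3 | data) = 0.20107, P(r = 4 | data) = 0.34316.
Averaging over the posterior, P(red next | data) = (1/8)(0.26273) + (1/4)(0.19303) + (3/8)(0.20107) + (1/2)(0.34316) = 0.32808.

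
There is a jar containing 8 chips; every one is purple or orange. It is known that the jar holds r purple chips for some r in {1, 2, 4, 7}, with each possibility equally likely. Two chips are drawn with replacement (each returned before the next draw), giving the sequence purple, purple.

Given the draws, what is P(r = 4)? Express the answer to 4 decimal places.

0.2286

The likelihood of the observed sequence under each hypothesis: P(data | r = 1) = (1/8)(1/8) = 1/64; P(data | r = 2) = (2/8)(2/8) = 1/16; P(data | r = 4) = (4/8)(4/8) = 1/4; P(data | r = 7) = (7/8)(7/8) = 49/64.
The prior-weighted likelihoods are 1/4 · 1/64 = 1/256, 1/4 · 1/16 = 1/64, 1/4 · 1/4 = 1/16, 1/4 · 49/64 = 49/256; these sum to 35/128.
Hence P(r = 4 | data) = (1/16) / (35/128) = 8/35.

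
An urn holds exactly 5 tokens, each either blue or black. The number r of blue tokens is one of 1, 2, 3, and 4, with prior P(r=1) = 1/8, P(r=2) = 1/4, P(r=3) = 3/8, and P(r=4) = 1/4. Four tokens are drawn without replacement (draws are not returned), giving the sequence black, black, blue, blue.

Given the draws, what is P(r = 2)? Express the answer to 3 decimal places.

0.400

The likelihood of the observed sequence under each hypothesis: P(data | r = 1) = (4/5)(3/4)(1/3)(0/2) = 0; P(data | r = 2) = (3/5)(2/4)(2/3)(1/2) = 1/10; P(data | r = 3) = (2/5)(1/4)(3/3)(2/2) = 1/10; P(data | r = 4) = (1/5)(0/4) = 0.
Weighting by the prior gives 1/8 · 0 = 0, 1/4 · 1/10 = 1/40, 3/8 · 1/10 = 3/80, 1/4 · 0 = 0; summing to 1/16.
Hence P(r = 2 | data) = (1/40) / (1/16) = 2/5.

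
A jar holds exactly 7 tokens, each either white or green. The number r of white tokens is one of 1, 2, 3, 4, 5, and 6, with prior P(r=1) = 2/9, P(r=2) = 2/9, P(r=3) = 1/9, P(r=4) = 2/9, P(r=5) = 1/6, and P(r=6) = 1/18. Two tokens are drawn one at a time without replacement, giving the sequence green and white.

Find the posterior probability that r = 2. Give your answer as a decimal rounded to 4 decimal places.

Compute the likelihood of the observed sequence for each case: P(data | r = 1) = (6/7)(1/6) = 1/7; P(data | r = 2) = (5/7)(2/6) = 5/21; P(data | r = 3) = (4/7)(3/6) = 2/7; P(data | r = 4) = (3/7)(4/6) = 2/7; P(data | r = 5) = (2/7)(5/6) = 5/21; P(data | r = 6) = (1/7)(6/6) = 1/7.
Multiplying each by its prior: 2/9 · 1/7 = 2/63, 2/9 · 5/21 = 10/189, 1/9 · 2/7 = 2/63, 2/9 · 2/7 = 4/63, 1/6 · 5/21 = 5/126, 1/18 · 1/7 = 1/126; these sum to 43/189.
Therefore the posterior P(r = 2 | data) = (10/189) / (43/189) = 10/43.

0.2326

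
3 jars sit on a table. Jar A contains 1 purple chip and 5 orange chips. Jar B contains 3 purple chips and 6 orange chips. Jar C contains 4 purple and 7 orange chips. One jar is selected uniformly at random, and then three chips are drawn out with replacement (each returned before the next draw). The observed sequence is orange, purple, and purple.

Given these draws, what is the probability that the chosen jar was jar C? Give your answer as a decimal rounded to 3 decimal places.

Under each hypothesis, the probability of the observed sequence is: P(data | jar A) = (5/6)(1/6)(1/6) = 0.023148; P(data | jar B) = (6/9)(3/9)(3/9) = 0.074074; P(data | jar C) = (7/11)(4/11)(4/11) = 0.084147.
Weighting by the prior gives 1/3 · 0.023148 = 0.007716, 1/3 · 0.074074 = 0.024691, 1/3 · 0.084147 = 0.028049; summing to 0.060456.
By Bayes' rule, P(jar C | data) = (0.028049) / (0.060456) = 0.46395.

0.464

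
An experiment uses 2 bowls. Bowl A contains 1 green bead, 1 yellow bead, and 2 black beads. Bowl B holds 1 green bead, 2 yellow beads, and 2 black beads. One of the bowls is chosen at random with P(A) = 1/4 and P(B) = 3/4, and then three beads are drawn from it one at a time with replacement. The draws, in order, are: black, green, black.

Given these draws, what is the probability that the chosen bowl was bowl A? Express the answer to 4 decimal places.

The likelihood of the observed sequence under each hypothesis: P(data | bowl A) = (2/4)(1/4)(2/4) = 0.0625; P(data | bowl B) = (2/5)(1/5)(2/5) = 0.032.
Multiplying each by its prior: 1/4 · 0.0625 = 0.015625, 3/4 · 0.032 = 0.024; summing to 0.039625.
Therefore the posterior P(bowl A | data) = (0.015625) / (0.039625) = 0.39432.

0.3943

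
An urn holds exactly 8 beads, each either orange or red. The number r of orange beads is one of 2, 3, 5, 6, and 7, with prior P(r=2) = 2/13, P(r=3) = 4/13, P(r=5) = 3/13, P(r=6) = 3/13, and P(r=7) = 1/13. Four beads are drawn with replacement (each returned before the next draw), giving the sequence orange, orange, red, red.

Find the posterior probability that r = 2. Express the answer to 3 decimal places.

0.123

The likelihood of the observed sequence under each hypothesis: P(data | r = 2) = (2/8)(2/8)(6/8)(6/8) = 0.035156; P(data | r = 3) = (3/8)(3/8)(5/8)(5/8) = 0.054932; P(data | r = 5) = (5/8)(5/8)(3/8)(3/8) = 0.054932; P(data | r = 6) = (6/8)(6/8)(2/8)(2/8) = 0.035156; P(data | r = 7) = (7/8)(7/8)(1/8)(1/8) = 0.011963.
The prior-weighted likelihoods are 2/13 · 0.035156 = 0.0054087, 4/13 · 0.054932 = 0.016902, 3/13 · 0.054932 = 0.012677, 3/13 · 0.035156 = 0.008113, 1/13 · 0.011963 = 0.00092022; these sum to 0.04402.
Hence P(r = 2 | data) = (0.0054087) / (0.04402) = 0.12287.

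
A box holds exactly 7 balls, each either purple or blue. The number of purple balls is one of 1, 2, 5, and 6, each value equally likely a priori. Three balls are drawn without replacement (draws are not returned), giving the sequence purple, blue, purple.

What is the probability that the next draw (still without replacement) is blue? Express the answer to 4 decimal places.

For each hypothesis, P(data | H) works out to: P(data | r = 1) = (1/7)(6/6)(0/5) = 0; P(data | r = 2) = (2/7)(5/6)(1/5) = 1/21; P(data | r = 5) = (5/7)(2/6)(4/5) = 4/21; P(data | r = 6) = (6/7)(1/6)(5/5) = 1/7.
Weighting by the prior gives 1/4 · 0 = 0, 1/4 · 1/21 = 1/84, 1/4 · 4/21 = 1/21, 1/4 · 1/7 = 1/28; these sum to 2/21.
The posterior is then P(r = 1 | data) = 0, P(r = 2 | data) = 1/8, P(r = 5 | data) = 1/2, P(r = 6 | data) = 3/8.
The predictive probability is P(blue next | data) = (1)(1/8) + (1/4)(1/2) + (0)(3/8) = 1/4.

0.2500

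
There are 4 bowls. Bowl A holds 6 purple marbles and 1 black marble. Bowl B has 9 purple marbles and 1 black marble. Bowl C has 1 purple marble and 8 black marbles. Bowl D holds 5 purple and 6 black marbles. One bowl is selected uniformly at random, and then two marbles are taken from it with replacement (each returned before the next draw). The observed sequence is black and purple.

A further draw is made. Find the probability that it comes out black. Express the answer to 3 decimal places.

0.446

Compute the likelihood of the observed sequence for each case: P(data | bowl A) = (1/7)(6/7) = 0.12245; P(data | bowl B) = (1/10)(9/10) = 0.09; P(data | bowl C) = (8/9)(1/9) = 0.098765; P(data | bowl D) = (6/11)(5/11) = 0.24793.
Multiplying each by its prior: 1/4 · 0.12245 = 0.030612, 1/4 · 0.09 = 0.0225, 1/4 · 0.098765 = 0.024691, 1/4 · 0.24793 = 0.061983; with total 0.13979.
The posterior is then P(bowl A | data) = 0.21899, P(bowl B | data) = 0.16096, P(bowl C | data) = 0.17664, P(bowl D | data) = 0.44341.
So P(black next | data) = Σ P(black next | H) P(H | data) = (1/7)(0.21899) + (1/10)(0.16096) + (8/9)(0.17664) + (6/11)(0.44341) = 0.44625.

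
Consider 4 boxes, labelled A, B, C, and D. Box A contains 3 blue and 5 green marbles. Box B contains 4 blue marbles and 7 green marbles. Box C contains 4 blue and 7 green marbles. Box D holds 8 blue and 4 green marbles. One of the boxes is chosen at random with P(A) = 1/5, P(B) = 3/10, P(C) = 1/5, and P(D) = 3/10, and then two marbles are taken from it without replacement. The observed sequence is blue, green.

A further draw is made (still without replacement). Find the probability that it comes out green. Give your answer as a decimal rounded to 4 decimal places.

Under each hypothesis, the probability of the observed sequence is: P(data | box A) = (3/8)(5/7) = 15/56; P(data | box B) = (4/11)(7/10) = 14/55; P(data | box C) = (4/11)(7/10) = 14/55; P(data | box D) = (8/12)(4/11) = 8/33.
Multiplying each by its prior: 1/5 · 15/56 = 3/56, 3/10 · 14/55 = 21/275, 1/5 · 14/55 = 14/275, 3/10 · 8/33 = 4/55; with total 71/280.
The posterior is then P(box A | data) = 0.21127, P(box B | data) = 0.30115, P(box C | data) = 0.20077, P(box D | data) = 0.28681.
Averaging over the posterior, P(green next | data) = (2/3)(0.21127) + (2/3)(0.30115) + (2/3)(0.20077) + (3/10)(0.28681) = 0.5615.

0.5615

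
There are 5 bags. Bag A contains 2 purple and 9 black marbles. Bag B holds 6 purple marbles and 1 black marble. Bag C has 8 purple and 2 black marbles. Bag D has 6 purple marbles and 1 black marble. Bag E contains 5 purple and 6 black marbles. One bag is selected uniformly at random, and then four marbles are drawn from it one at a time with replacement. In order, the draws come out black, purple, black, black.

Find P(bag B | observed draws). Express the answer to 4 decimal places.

Under each hypothesis, the probability of the observed sequence is: P(data | bag A) = (9/11)(2/11)(9/11)(9/11) = 0.099583; P(data | bag B) = (1/7)(6/7)(1/7)(1/7) = 0.002499; P(data | bag C) = (2/10)(8/10)(2/10)(2/10) = 0.0064; P(data | bag D) = (1/7)(6/7)(1/7)(1/7) = 0.002499; P(data | bag E) = (6/11)(5/11)(6/11)(6/11) = 0.073765.
Weighting by the prior gives 1/5 · 0.099583 = 0.019917, 1/5 · 0.002499 = 0.00049979, 1/5 · 0.0064 = 0.00128, 1/5 · 0.002499 = 0.00049979, 1/5 · 0.073765 = 0.014753; summing to 0.036949.
Therefore the posterior P(bag B | data) = (0.00049979) / (0.036949) = 0.013526.

0.0135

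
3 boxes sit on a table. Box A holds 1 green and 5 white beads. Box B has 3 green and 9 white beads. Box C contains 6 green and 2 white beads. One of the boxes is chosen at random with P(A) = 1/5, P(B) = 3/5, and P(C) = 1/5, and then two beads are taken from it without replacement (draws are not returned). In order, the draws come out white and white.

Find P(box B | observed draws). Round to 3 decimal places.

0.700

Under each hypothesis, the probability of the observed sequence is: P(data | box A) = (5/6)(4/5) = 0.66667; P(data | box B) = (9/12)(8/11) = 0.54545; P(data | box C) = (2/8)(1/7) = 0.035714.
Weighting by the prior gives 1/5 · 0.66667 = 0.13333, 3/5 · 0.54545 = 0.32727, 1/5 · 0.035714 = 0.0071429; summing to 0.46775.
So P(box B | data) = (0.32727) / (0.46775) = 0.69968.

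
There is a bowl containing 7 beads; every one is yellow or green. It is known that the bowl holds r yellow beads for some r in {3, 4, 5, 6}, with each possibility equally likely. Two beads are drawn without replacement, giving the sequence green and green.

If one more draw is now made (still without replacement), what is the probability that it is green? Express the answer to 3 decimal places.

The likelihood of the observed sequence under each hypothesis: P(data | r = 3) = (4/7)(3/6) = 2/7; P(data | r = 4) = (3/7)(2/6) = 1/7; P(data | r = 5) = (2/7)(1/6) = 1/21; P(data | r = 6) = (1/7)(0/6) = 0.
The prior-weighted likelihoods are 1/4 · 2/7 = 1/14, 1/4 · 1/7 = 1/28, 1/4 · 1/21 = 1/84, 1/4 · 0 = 0; these sum to 5/42.
Dividing through by the total gives posterior P(r = 3 | data) = 3/5, P(r = 4 | data) = 3/10, P(r = 5 | data) = 1/10, P(r = 6 | data) = 0.
So P(green next | data) = Σ P(green next | H) P(H | data) = (2/5)(3/5) + (1/5)(3/10) + (0)(1/10) = 3/10.

0.300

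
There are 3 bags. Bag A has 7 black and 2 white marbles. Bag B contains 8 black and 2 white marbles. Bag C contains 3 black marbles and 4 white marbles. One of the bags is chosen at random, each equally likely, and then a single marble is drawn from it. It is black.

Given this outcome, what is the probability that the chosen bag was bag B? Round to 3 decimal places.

0.399

Compute the likelihood of this draw for each case: P(data | bag A) = (7/9) = 7/9; P(data | bag B) = (8/10) = 4/5; P(data | bag C) = (3/7) = 3/7.
Multiplying each by its prior: 1/3 · 7/9 = 7/27, 1/3 · 4/5 = 4/15, 1/3 · 3/7 = 1/7; with total 632/945.
Hence P(bag B | data) = (4/15) / (632/945) = 63/158.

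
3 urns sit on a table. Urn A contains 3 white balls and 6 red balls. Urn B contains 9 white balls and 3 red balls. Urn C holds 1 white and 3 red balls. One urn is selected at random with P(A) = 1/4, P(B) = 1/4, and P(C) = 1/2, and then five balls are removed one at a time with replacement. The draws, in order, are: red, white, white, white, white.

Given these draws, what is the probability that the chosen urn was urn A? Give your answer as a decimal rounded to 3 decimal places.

0.088

Compute the likelihood of the observed sequence for each case: P(data | urn A) = (6/9)(3/9)(3/9)(3/9)(3/9) = 0.0082305; P(data | urn B) = (3/12)(9/12)(9/12)(9/12)(9/12) = 0.079102; P(data | urn C) = (3/4)(1/4)(1/4)(1/4)(1/4) = 0.0029297.
Multiplying each by its prior: 1/4 · 0.0082305 = 0.0020576, 1/4 · 0.079102 = 0.019775, 1/2 · 0.0029297 = 0.0014648; with total 0.023298.
So P(urn A | data) = (0.0020576) / (0.023298) = 0.088318.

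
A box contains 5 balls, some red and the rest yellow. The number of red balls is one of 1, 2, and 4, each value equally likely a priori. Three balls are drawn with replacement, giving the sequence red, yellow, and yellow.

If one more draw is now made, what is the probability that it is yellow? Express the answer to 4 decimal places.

0.6421

Compute the likelihood of the observed sequence for each case: P(data | r = 1) = (1/5)(4/5)(4/5) = 16/125; P(data | r = 2) = (2/5)(3/5)(3/5) = 18/125; P(data | r = 4) = (4/5)(1/5)(1/5) = 4/125.
The prior-weighted likelihoods are 1/3 · 16/125 = 16/375, 1/3 · 18/125 = 6/125, 1/3 · 4/125 = 4/375; summing to 38/375.
Dividing through by the total gives posterior P(r = 1 | data) = 8/19, P(r = 2 | data) = 9/19, P(r = 4 | data) = 2/19.
Averaging over the posterior, P(yellow next | data) = (4/5)(8/19) + (3/5)(9/19) + (1/5)(2/19) = 61/95.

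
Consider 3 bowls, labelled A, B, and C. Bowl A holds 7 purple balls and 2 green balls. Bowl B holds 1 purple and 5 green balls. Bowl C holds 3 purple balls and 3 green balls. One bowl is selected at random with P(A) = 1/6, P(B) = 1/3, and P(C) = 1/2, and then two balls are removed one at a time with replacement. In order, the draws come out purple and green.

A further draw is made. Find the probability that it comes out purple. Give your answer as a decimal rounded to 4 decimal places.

Compute the likelihood of the observed sequence for each case: P(data | bowl A) = (7/9)(2/9) = 0.17284; P(data | bowl B) = (1/6)(5/6) = 0.13889; P(data | bowl C) = (3/6)(3/6) = 0.25.
Weighting by the prior gives 1/6 · 0.17284 = 0.028807, 1/3 · 0.13889 = 0.046296, 1/2 · 0.25 = 0.125; summing to 0.2001.
Normalising, the posterior is P(bowl A | data) = 0.14396, P(bowl B | data) = 0.23136, P(bowl C | data) = 0.62468.
Averaging over the posterior, P(purple next | data) = (7/9)(0.14396) + (1/6)(0.23136) + (1/2)(0.62468) = 0.46287.

0.4629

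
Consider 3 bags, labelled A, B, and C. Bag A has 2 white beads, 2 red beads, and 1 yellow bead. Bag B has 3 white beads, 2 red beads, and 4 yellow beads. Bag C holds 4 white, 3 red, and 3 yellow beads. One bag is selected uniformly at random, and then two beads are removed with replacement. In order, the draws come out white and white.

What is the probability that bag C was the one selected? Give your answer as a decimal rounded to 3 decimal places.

0.371

Under each hypothesis, the probability of the observed sequence is: P(data | bag A) = (2/5)(2/5) = 4/25; P(data | bag B) = (3/9)(3/9) = 1/9; P(data | bag C) = (4/10)(4/10) = 4/25.
Weighting by the prior gives 1/3 · 4/25 = 4/75, 1/3 · 1/9 = 1/27, 1/3 · 4/25 = 4/75; with total 97/675.
Hence P(bag C | data) = (4/75) / (97/675) = 36/97.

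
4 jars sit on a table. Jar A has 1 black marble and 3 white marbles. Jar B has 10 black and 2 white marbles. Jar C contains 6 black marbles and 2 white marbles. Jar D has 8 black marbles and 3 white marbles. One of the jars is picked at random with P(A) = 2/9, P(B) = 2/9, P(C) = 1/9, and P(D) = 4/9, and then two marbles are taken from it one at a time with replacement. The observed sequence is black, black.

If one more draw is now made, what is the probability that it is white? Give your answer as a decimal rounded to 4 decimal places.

For each hypothesis, P(data | H) works out to: P(data | jar A) = (1/4)(1/4) = 0.0625; P(data | jar B) = (10/12)(10/12) = 0.69444; P(data | jar C) = (6/8)(6/8) = 0.5625; P(data | jar D) = (8/11)(8/11) = 0.52893.
Multiplying each by its prior: 2/9 · 0.0625 = 0.013889, 2/9 · 0.69444 = 0.15432, 1/9 · 0.5625 = 0.0625, 4/9 · 0.52893 = 0.23508; with total 0.46579.
Dividing through by the total gives posterior P(jar A | data) = 0.029818, P(jar B | data) = 0.33131, P(jar C | data) = 0.13418, P(jar D | data) = 0.50469.
Averaging over the posterior, P(white next | data) = (3/4)(0.029818) + (1/6)(0.33131) + (1/4)(0.13418) + (3/11)(0.50469) = 0.24877.

0.2488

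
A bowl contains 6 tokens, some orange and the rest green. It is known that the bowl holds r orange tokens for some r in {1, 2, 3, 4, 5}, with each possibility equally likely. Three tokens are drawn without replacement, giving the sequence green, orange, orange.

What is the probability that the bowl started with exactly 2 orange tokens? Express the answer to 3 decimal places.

0.114

Compute the likelihood of the observed sequence for each case: P(data | r = 1) = (5/6)(1/5)(0/4) = 0; P(data | r = 2) = (4/6)(2/5)(1/4) = 1/15; P(data | r = 3) = (3/6)(3/5)(2/4) = 3/20; P(data | r = 4) = (2/6)(4/5)(3/4) = 1/5; P(data | r = 5) = (1/6)(5/5)(4/4) = 1/6.
Multiplying each by its prior: 1/5 · 0 = 0, 1/5 · 1/15 = 1/75, 1/5 · 3/20 = 3/100, 1/5 · 1/5 = 1/25, 1/5 · 1/6 = 1/30; with total 7/60.
Hence P(r = 2 | data) = (1/75) / (7/60) = 4/35.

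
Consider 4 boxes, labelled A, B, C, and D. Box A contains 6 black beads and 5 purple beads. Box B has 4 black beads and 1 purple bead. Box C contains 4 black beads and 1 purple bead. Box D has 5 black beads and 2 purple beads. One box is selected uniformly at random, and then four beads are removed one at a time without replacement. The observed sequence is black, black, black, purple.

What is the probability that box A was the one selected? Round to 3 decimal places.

0.122

Under each hypothesis, the probability of the observed sequence is: P(data | box A) = (6/11)(5/10)(4/9)(5/8) = 0.075758; P(data | box B) = (4/5)(3/4)(2/3)(1/2) = 0.2; P(data | box C) = (4/5)(3/4)(2/3)(1/2) = 0.2; P(data | box D) = (5/7)(4/6)(3/5)(2/4) = 0.14286.
Multiplying each by its prior: 1/4 · 0.075758 = 0.018939, 1/4 · 0.2 = 0.05, 1/4 · 0.2 = 0.05, 1/4 · 0.14286 = 0.035714; summing to 0.15465.
Therefore the posterior P(box A | data) = (0.018939) / (0.15465) = 0.12246.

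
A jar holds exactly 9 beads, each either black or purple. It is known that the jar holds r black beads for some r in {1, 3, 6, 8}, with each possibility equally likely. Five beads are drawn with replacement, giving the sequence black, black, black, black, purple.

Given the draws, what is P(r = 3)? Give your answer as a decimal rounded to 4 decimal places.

Compute the likelihood of the observed sequence for each case: P(data | r = 1) = (1/9)(1/9)(1/9)(1/9)(8/9) = 0.00013548; P(data | r = 3) = (3/9)(3/9)(3/9)(3/9)(6/9) = 0.0082305; P(data | r = 6) = (6/9)(6/9)(6/9)(6/9)(3/9) = 0.065844; P(data | r = 8) = (8/9)(8/9)(8/9)(8/9)(1/9) = 0.069366.
Weighting by the prior gives 1/4 · 0.00013548 = 3.387e-05, 1/4 · 0.0082305 = 0.0020576, 1/4 · 0.065844 = 0.016461, 1/4 · 0.069366 = 0.017342; with total 0.035894.
By Bayes' rule, P(r = 3 | data) = (0.0020576) / (0.035894) = 0.057325.

0.0573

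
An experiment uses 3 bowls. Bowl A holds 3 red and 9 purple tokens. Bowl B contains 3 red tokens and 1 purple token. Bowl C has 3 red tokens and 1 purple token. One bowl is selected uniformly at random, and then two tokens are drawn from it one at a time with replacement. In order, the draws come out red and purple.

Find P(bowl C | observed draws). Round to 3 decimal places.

Under each hypothesis, the probability of the observed sequence is: P(data | bowl A) = (3/12)(9/12) = 3/16; P(data | bowl B) = (3/4)(1/4) = 3/16; P(data | bowl C) = (3/4)(1/4) = 3/16.
Multiplying each by its prior: 1/3 · 3/16 = 1/16, 1/3 · 3/16 = 1/16, 1/3 · 3/16 = 1/16; with total 3/16.
Hence P(bowl C | data) = (1/16) / (3/16) = 1/3.

0.333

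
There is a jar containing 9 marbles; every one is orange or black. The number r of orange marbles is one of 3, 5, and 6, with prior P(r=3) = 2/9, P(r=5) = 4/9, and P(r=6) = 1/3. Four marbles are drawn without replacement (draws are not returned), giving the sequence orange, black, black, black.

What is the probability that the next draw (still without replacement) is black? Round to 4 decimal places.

0.4037

For each hypothesis, P(data | H) works out to: P(data | r = 3) = (3/9)(6/8)(5/7)(4/6) = 0.11905; P(data | r = 5) = (5/9)(4/8)(3/7)(2/6) = 0.039683; P(data | r = 6) = (6/9)(3/8)(2/7)(1/6) = 0.011905.
Weighting by the prior gives 2/9 · 0.11905 = 0.026455, 4/9 · 0.039683 = 0.017637, 1/3 · 0.011905 = 0.0039683; with total 0.04806.
Normalising, the posterior is P(r = 3 | data) = 0.55046, P(r = 5 | data) = 0.36697, P(r = 6 | data) = 0.082569.
So P(black next | data) = Σ P(black next | H) P(H | data) = (3/5)(0.55046) + (1/5)(0.36697) + (0)(0.082569) = 0.40367.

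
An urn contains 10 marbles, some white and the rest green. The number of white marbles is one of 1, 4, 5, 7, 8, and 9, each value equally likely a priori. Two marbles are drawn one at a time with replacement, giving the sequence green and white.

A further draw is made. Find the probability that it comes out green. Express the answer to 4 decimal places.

0.4365

The likelihood of the observed sequence under each hypothesis: P(data | r = 1) = (9/10)(1/10) = 9/100; P(data | r = 4) = (6/10)(4/10) = 6/25; P(data | r = 5) = (5/10)(5/10) = 1/4; P(data | r = 7) = (3/10)(7/10) = 21/100; P(data | r = 8) = (2/10)(8/10) = 4/25; P(data | r = 9) = (1/10)(9/10) = 9/100.
Multiplying each by its prior: 1/6 · 9/100 = 3/200, 1/6 · 6/25 = 1/25, 1/6 · 1/4 = 1/24, 1/6 · 21/100 = 7/200, 1/6 · 4/25 = 2/75, 1/6 · 9/100 = 3/200; these sum to 13/75.
The posterior is then P(r = 1 | data) = 9/104, P(r = 4 | data) = 3/13, P(r = 5 | data) = 25/104, P(r = 7 | data) = 21/104, P(r = 8 | data) = 2/13, P(r = 9 | data) = 9/104.
The predictive probability is P(green next | data) = (9/10)(9/104) + (3/5)(3/13) + (1/2)(25/104) + (3/10)(21/104) + (1/5)(2/13) + (1/10)(9/104) = 227/520.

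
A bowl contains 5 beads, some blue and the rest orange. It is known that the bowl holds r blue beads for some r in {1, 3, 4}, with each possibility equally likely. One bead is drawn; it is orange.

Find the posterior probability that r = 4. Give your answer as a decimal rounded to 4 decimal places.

For each hypothesis, P(data | H) works out to: P(data | r = 1) = (4/5) = 4/5; P(data | r = 3) = (2/5) = 2/5; P(data | r = 4) = (1/5) = 1/5.
Weighting by the prior gives 1/3 · 4/5 = 4/15, 1/3 · 2/5 = 2/15, 1/3 · 1/5 = 1/15; summing to 7/15.
Therefore the posterior P(r = 4 | data) = (1/15) / (7/15) = 1/7.

0.1429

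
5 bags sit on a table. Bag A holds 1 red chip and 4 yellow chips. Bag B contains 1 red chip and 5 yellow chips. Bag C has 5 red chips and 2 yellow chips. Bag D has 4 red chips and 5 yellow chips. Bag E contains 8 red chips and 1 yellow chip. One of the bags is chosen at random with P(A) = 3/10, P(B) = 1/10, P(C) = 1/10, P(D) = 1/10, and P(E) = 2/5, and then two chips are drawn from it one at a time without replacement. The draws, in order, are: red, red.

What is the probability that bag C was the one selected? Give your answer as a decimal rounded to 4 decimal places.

Compute the likelihood of the observed sequence for each case: P(data | bag A) = (1/5)(0/4) = 0; P(data | bag B) = (1/6)(0/5) = 0; P(data | bag C) = (5/7)(4/6) = 0.47619; P(data | bag D) = (4/9)(3/8) = 0.16667; P(data | bag E) = (8/9)(7/8) = 0.77778.
Weighting by the prior gives 3/10 · 0 = 0, 1/10 · 0 = 0, 1/10 · 0.47619 = 0.047619, 1/10 · 0.16667 = 0.016667, 2/5 · 0.77778 = 0.31111; these sum to 0.3754.
By Bayes' rule, P(bag C | data) = (0.047619) / (0.3754) = 0.12685.

0.1268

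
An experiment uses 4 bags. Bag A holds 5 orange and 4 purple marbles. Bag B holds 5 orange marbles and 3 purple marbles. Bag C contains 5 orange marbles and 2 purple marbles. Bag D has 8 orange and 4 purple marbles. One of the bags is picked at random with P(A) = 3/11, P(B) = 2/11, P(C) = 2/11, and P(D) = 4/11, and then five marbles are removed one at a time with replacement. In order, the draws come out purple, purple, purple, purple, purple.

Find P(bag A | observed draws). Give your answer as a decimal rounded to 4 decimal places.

0.5971

Under each hypothesis, the probability of the observed sequence is: P(data | bag A) = (4/9)(4/9)(4/9)(4/9)(4/9) = 0.017342; P(data | bag B) = (3/8)(3/8)(3/8)(3/8)(3/8) = 0.0074158; P(data | bag C) = (2/7)(2/7)(2/7)(2/7)(2/7) = 0.001904; P(data | bag D) = (4/12)(4/12)(4/12)(4/12)(4/12) = 0.0041152.
The prior-weighted likelihoods are 3/11 · 0.017342 = 0.0047295, 2/11 · 0.0074158 = 0.0013483, 2/11 · 0.001904 = 0.00034618, 4/11 · 0.0041152 = 0.0014964; these sum to 0.0079205.
Therefore the posterior P(bag A | data) = (0.0047295) / (0.0079205) = 0.59713.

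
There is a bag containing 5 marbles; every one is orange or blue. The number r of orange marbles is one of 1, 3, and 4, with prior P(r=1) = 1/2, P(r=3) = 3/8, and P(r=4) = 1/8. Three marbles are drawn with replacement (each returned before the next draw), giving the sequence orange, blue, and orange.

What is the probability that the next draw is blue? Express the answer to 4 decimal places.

The likelihood of the observed sequence under each hypothesis: P(data | r = 1) = (1/5)(4/5)(1/5) = 4/125; P(data | r = 3) = (3/5)(2/5)(3/5) = 18/125; P(data | r = 4) = (4/5)(1/5)(4/5) = 16/125.
Multiplying each by its prior: 1/2 · 4/125 = 2/125, 3/8 · 18/125 = 27/500, 1/8 · 16/125 = 2/125; with total 43/500.
Dividing through by the total gives posterior P(r = 1 | data) = 8/43, P(r = 3 | data) = 27/43, P(r = 4 | data) = 8/43.
Averaging over the posterior, P(blue next | data) = (4/5)(8/43) + (2/5)(27/43) + (1/5)(8/43) = 94/215.

0.4372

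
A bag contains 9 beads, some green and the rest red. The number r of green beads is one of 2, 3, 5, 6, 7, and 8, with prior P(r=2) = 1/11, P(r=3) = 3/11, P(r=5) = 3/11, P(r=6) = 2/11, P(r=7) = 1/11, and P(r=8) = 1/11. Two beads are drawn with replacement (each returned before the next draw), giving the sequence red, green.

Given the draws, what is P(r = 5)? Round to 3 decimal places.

Compute the likelihood of the observed sequence for each case: P(data | r = 2) = (7/9)(2/9) = 14/81; P(data | r = 3) = (6/9)(3/9) = 2/9; P(data | r = 5) = (4/9)(5/9) = 20/81; P(data | r = 6) = (3/9)(6/9) = 2/9; P(data | r = 7) = (2/9)(7/9) = 14/81; P(data | r = 8) = (1/9)(8/9) = 8/81.
The prior-weighted likelihoods are 1/11 · 14/81 = 14/891, 3/11 · 2/9 = 2/33, 3/11 · 20/81 = 20/297, 2/11 · 2/9 = 4/99, 1/11 · 14/81 = 14/891, 1/11 · 8/81 = 8/891; these sum to 62/297.
By Bayes' rule, P(r = 5 | data) = (20/297) / (62/297) = 10/31.

0.323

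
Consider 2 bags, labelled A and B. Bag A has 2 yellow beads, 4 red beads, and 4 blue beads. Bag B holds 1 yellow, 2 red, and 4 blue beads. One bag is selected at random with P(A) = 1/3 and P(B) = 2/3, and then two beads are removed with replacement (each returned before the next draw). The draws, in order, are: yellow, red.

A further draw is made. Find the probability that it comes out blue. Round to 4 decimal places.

Compute the likelihood of the observed sequence for each case: P(data | bag A) = (2/10)(4/10) = 0.08; P(data | bag B) = (1/7)(2/7) = 0.040816.
Multiplying each by its prior: 1/3 · 0.08 = 0.026667, 2/3 · 0.040816 = 0.027211; summing to 0.053878.
The posterior is then P(bag A | data) = 0.49495, P(bag B | data) = 0.50505.
So P(blue next | data) = Σ P(blue next | H) P(H | data) = (2/5)(0.49495) + (4/7)(0.50505) = 0.48658.

0.4866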